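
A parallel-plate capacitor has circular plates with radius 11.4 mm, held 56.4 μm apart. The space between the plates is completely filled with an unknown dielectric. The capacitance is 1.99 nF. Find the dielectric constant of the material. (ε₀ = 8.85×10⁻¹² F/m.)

31.1

A = π(11.4 mm)² = 4.08×10⁻⁴ m².
κ = Cd/(ε₀A) = 1.99×10⁻⁹ × 5.64×10⁻⁵ / (8.85×10⁻¹² × 4.08×10⁻⁴) = 31.1.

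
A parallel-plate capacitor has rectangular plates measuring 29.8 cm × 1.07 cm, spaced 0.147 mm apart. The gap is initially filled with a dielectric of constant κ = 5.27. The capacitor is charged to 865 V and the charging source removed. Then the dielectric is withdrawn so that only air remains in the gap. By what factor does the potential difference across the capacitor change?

V₂/V₁ ≈ 5.27

Isolated ⇒ Q is held fixed.
C₂ = 0.190 C₁ and V = Q/C, so V₂/V₁ = C₁/C₂ = 5.27.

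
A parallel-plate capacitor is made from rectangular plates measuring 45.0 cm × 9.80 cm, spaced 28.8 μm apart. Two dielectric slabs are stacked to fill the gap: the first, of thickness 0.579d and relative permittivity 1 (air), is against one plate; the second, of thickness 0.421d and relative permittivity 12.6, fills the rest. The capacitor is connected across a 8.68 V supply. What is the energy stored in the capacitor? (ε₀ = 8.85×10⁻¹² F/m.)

A = 45.0 × 9.80 cm² = 4.41×10⁻² m².
Stacked slabs ⇒ two capacitors in series, each with the full plate area.
C₁ = κ₁ε₀A/d₁ = 1.00 × 8.85×10⁻¹² × 4.41×10⁻² / 1.67×10⁻⁵ = 2.34×10⁻⁸ F.
C₂ = κ₂ε₀A/d₂ = 12.6 × 8.85×10⁻¹² × 4.41×10⁻² / 1.21×10⁻⁵ = 4.06×10⁻⁷ F.
C = (1/C₁ + 1/C₂)⁻¹ = 2.21×10⁻⁸ F.
U = ½CV² = ½ × 2.21×10⁻⁸ × (8.68)² = 8.34×10⁻⁷ J.

U ≈ 0.834 μJ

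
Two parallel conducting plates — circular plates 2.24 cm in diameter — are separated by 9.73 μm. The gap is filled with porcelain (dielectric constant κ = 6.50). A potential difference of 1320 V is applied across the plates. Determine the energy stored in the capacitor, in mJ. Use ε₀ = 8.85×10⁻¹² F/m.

U ≈ 2.03 mJ

A = π(2.24/2 cm)² = 3.94×10⁻⁴ m².
C = κε₀A/d = 6.50 × 8.85×10⁻¹² × 3.94×10⁻⁴ / 9.73×10⁻⁶ = 2.33×10⁻⁹ F.
U = ½CV² = ½ × 2.33×10⁻⁹ × (1320)² = 2.03×10⁻³ J.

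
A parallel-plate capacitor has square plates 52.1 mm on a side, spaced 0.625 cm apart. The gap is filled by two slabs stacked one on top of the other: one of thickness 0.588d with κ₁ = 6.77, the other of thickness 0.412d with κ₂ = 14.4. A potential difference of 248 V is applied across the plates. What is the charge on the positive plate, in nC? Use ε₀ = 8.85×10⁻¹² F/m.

A = (52.1 mm)² = 2.71×10⁻³ m².
Stacked slabs ⇒ two capacitors in series, each with the full plate area.
C₁ = κ₁ε₀A/d₁ = 6.77 × 8.85×10⁻¹² × 2.71×10⁻³ / 3.67×10⁻³ = 4.43×10⁻¹¹ F.
C₂ = κ₂ε₀A/d₂ = 14.4 × 8.85×10⁻¹² × 2.71×10⁻³ / 2.58×10⁻³ = 1.34×10⁻¹⁰ F.
C = (1/C₁ + 1/C₂)⁻¹ = 3.33×10⁻¹¹ F.
Q = CV = 3.33×10⁻¹¹ × 248 = 8.26×10⁻⁹ C.

Q ≈ 8.26 nC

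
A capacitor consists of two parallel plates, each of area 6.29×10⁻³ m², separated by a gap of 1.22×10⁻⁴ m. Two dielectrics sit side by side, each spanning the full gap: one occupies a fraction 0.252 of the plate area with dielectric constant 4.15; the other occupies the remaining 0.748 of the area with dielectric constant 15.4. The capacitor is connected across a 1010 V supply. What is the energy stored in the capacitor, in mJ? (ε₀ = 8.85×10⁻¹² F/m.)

Side-by-side slabs ⇒ two capacitors in parallel, each spanning the full gap.
C₁ = κ₁ε₀A₁/d = 4.15 × 8.85×10⁻¹² × 1.59×10⁻³ / 1.22×10⁻⁴ = 4.77×10⁻¹⁰ F.
C₂ = κ₂ε₀A₂/d = 15.4 × 8.85×10⁻¹² × 4.70×10⁻³ / 1.22×10⁻⁴ = 5.26×10⁻⁹ F.
C = C₁ + C₂ = 5.73×10⁻⁹ F.
U = ½CV² = ½ × 5.73×10⁻⁹ × (1010)² = 2.92×10⁻³ J.

2.92 mJ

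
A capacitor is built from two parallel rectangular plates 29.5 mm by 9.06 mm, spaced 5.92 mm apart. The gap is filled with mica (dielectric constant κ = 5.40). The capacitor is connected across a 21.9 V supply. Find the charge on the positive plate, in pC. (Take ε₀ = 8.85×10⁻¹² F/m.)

Q ≈ 47.3 pC

A = 29.5 × 9.06 mm² = 2.67×10⁻⁴ m².
C = κε₀A/d = 5.40 × 8.85×10⁻¹² × 2.67×10⁻⁴ / 5.92×10⁻³ = 2.16×10⁻¹² F.
Q = CV = 2.16×10⁻¹² × 21.9 = 4.73×10⁻¹¹ C.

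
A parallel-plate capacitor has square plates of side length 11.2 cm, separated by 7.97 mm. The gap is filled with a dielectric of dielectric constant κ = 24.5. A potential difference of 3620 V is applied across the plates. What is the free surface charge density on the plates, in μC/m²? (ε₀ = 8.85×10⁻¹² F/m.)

98.5 μC/m²

A = (11.2 cm)² = 1.25×10⁻² m².
C = κε₀A/d = 24.5 × 8.85×10⁻¹² × 1.25×10⁻² / 7.97×10⁻³ = 3.41×10⁻¹⁰ F.
σ = Q/A = CV/A = 3.41×10⁻¹⁰ × 3620 / 1.25×10⁻² = 9.85×10⁻⁵ C/m².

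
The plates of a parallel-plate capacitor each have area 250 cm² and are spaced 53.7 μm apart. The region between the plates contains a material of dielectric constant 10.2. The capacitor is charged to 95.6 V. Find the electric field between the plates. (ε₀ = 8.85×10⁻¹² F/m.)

E = V/d = 95.6 / 5.37×10⁻⁵ = 1.78×10⁶ V/m.

E ≈ 1.78 MV/m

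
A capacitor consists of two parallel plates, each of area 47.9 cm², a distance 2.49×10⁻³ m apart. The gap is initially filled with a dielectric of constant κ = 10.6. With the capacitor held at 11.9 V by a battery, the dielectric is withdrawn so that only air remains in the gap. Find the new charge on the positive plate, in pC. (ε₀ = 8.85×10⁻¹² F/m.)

A = 47.9 cm² = 4.79×10⁻³ m².
Initially C₁ = κε₀A/d = 10.6 × 8.85×10⁻¹² × 4.79×10⁻³ / 2.49×10⁻³ = 1.80×10⁻¹⁰ F.
Q₁ = 2.15×10⁻⁹ C.
Battery connected ⇒ V is held fixed. C₂ = 0.0943 C₁ and Q = CV, so Q₂/Q₁ = C₂/C₁ = 0.0943.
Q₂ = 0.0943 × 2.15×10⁻⁹ = 2.03×10⁻¹⁰ C.

203 pC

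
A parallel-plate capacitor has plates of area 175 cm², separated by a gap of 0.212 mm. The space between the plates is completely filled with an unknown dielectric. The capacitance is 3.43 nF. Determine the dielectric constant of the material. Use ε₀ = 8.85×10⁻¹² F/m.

κ ≈ 4.70

A = 175 cm² = 1.75×10⁻² m².
κ = Cd/(ε₀A) = 3.43×10⁻⁹ × 2.12×10⁻⁴ / (8.85×10⁻¹² × 1.75×10⁻²) = 4.70.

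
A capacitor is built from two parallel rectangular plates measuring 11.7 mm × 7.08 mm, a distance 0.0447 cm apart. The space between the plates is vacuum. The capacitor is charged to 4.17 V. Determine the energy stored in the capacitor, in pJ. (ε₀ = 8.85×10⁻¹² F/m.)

14.3 pJ

A = 11.7 × 7.08 mm² = 8.28×10⁻⁵ m².
C = ε₀A/d = 8.85×10⁻¹² × 8.28×10⁻⁵ / 4.47×10⁻⁴ = 1.64×10⁻¹² F.
U = ½CV² = ½ × 1.64×10⁻¹² × (4.17)² = 1.43×10⁻¹¹ J.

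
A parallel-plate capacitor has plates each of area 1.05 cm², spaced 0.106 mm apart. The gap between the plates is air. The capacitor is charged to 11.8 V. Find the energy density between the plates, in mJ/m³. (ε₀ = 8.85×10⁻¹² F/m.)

E = V/d = 11.8 / 1.06×10⁻⁴ = 1.11×10⁵ V/m.
u = ½ε₀E² = ½ × 8.85×10⁻¹² × (1.11×10⁵)² = 5.48×10⁻² J/m³.

u ≈ 54.8 mJ/m³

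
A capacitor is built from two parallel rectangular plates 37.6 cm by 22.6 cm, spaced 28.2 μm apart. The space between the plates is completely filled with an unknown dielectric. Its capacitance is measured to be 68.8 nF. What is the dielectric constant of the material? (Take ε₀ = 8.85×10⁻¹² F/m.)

A = 37.6 × 22.6 cm² = 8.50×10⁻² m².
κ = Cd/(ε₀A) = 6.88×10⁻⁸ × 2.82×10⁻⁵ / (8.85×10⁻¹² × 8.50×10⁻²) = 2.58.

2.58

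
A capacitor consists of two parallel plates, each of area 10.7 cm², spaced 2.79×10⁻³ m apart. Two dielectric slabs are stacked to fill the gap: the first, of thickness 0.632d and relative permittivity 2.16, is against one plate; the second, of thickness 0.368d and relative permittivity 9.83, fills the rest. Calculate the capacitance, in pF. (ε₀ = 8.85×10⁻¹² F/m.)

A = 10.7 cm² = 1.07×10⁻³ m².
Stacked slabs ⇒ two capacitors in series, each with the full plate area.
C₁ = κ₁ε₀A/d₁ = 2.16 × 8.85×10⁻¹² × 1.07×10⁻³ / 1.76×10⁻³ = 1.16×10⁻¹¹ F.
C₂ = κ₂ε₀A/d₂ = 9.83 × 8.85×10⁻¹² × 1.07×10⁻³ / 1.03×10⁻³ = 9.07×10⁻¹¹ F.
C = (1/C₁ + 1/C₂)⁻¹ = 1.03×10⁻¹¹ F.

C ≈ 10.3 pF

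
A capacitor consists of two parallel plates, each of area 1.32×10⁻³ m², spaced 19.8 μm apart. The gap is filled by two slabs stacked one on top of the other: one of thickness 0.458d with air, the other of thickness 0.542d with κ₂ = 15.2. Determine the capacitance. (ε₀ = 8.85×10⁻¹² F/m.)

Stacked slabs ⇒ two capacitors in series, each with the full plate area.
C₁ = κ₁ε₀A/d₁ = 1.00 × 8.85×10⁻¹² × 1.32×10⁻³ / 9.07×10⁻⁶ = 1.29×10⁻⁹ F.
C₂ = κ₂ε₀A/d₂ = 15.2 × 8.85×10⁻¹² × 1.32×10⁻³ / 1.07×10⁻⁵ = 1.65×10⁻⁸ F.
C = (1/C₁ + 1/C₂)⁻¹ = 1.20×10⁻⁹ F.

C ≈ 1.20 nF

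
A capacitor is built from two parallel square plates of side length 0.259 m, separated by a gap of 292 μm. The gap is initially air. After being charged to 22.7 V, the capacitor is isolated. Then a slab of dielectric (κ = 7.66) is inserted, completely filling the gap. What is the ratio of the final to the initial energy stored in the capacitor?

0.131

Isolated ⇒ Q is held fixed.
C₂ = 7.66 C₁ and U = Q²/(2C), so U₂/U₁ = C₁/C₂ = 0.131.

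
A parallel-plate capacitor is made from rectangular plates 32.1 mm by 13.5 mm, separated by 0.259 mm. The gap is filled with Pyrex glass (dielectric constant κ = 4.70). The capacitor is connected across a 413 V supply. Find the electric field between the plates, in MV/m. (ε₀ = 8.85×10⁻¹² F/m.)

E ≈ 1.59 MV/m

E = V/d = 413 / 2.59×10⁻⁴ = 1.59×10⁶ V/m.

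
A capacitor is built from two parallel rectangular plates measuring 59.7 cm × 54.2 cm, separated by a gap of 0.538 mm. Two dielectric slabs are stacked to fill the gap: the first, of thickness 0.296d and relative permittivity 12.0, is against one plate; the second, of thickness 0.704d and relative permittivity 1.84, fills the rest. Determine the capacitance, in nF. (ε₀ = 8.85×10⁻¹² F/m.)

13.1 nF

A = 59.7 × 54.2 cm² = 0.324 m².
Stacked slabs ⇒ two capacitors in series, each with the full plate area.
C₁ = κ₁ε₀A/d₁ = 12.0 × 8.85×10⁻¹² × 0.324 / 1.59×10⁻⁴ = 2.16×10⁻⁷ F.
C₂ = κ₂ε₀A/d₂ = 1.84 × 8.85×10⁻¹² × 0.324 / 3.79×10⁻⁴ = 1.39×10⁻⁸ F.
C = (1/C₁ + 1/C₂)⁻¹ = 1.31×10⁻⁸ F.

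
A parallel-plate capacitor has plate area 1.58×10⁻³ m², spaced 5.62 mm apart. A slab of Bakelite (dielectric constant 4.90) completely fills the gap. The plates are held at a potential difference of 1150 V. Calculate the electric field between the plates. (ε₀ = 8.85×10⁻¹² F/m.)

205 V/mm

E = V/d = 1150 / 5.62×10⁻³ = 2.05×10⁵ V/m.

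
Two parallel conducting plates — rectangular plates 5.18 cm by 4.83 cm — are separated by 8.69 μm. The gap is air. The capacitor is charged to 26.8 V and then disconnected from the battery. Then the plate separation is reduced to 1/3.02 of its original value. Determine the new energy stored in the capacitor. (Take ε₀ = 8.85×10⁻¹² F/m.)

U ≈ 303 nJ

A = 5.18 × 4.83 cm² = 2.50×10⁻³ m².
Initially C₁ = ε₀A/d = 8.85×10⁻¹² × 2.50×10⁻³ / 8.69×10⁻⁶ = 2.55×10⁻⁹ F.
U₁ = 9.15×10⁻⁷ J.
Isolated ⇒ Q is held fixed. C₂ = 3.02 C₁ and U = Q²/(2C), so U₂/U₁ = C₁/C₂ = 0.331.
U₂ = 0.331 × 9.15×10⁻⁷ = 3.03×10⁻⁷ J.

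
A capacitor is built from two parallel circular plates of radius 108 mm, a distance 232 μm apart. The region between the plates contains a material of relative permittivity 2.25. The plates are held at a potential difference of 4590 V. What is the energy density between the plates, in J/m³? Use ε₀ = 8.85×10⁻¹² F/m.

3897 J/m³

E = V/d = 4590 / 2.32×10⁻⁴ = 1.98×10⁷ V/m.
u = ½κε₀E² = ½ × 2.25 × 8.85×10⁻¹² × (1.98×10⁷)² = 3.90×10³ J/m³.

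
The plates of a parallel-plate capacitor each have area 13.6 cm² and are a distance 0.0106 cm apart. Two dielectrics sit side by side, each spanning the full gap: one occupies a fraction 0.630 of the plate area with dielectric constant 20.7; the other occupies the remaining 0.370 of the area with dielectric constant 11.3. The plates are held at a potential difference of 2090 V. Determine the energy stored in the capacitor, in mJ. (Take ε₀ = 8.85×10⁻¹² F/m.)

A = 13.6 cm² = 1.36×10⁻³ m².
Side-by-side slabs ⇒ two capacitors in parallel, each spanning the full gap.
C₁ = κ₁ε₀A₁/d = 20.7 × 8.85×10⁻¹² × 8.57×10⁻⁴ / 1.06×10⁻⁴ = 1.48×10⁻⁹ F.
C₂ = κ₂ε₀A₂/d = 11.3 × 8.85×10⁻¹² × 5.03×10⁻⁴ / 1.06×10⁻⁴ = 4.75×10⁻¹⁰ F.
C = C₁ + C₂ = 1.96×10⁻⁹ F.
U = ½CV² = ½ × 1.96×10⁻⁹ × (2090)² = 4.27×10⁻³ J.

U ≈ 4.27 mJ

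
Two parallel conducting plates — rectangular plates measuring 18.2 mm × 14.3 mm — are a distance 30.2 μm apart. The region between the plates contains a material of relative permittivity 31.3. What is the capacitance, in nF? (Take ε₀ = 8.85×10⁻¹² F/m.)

C ≈ 2.39 nF

A = 18.2 × 14.3 mm² = 2.60×10⁻⁴ m².
C = κε₀A/d = 31.3 × 8.85×10⁻¹² × 2.60×10⁻⁴ / 3.02×10⁻⁵ = 2.39×10⁻⁹ F.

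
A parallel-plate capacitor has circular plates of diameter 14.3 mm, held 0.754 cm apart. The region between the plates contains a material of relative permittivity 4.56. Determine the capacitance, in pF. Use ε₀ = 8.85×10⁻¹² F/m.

C ≈ 0.860 pF

A = π(14.3/2 mm)² = 1.61×10⁻⁴ m².
C = κε₀A/d = 4.56 × 8.85×10⁻¹² × 1.61×10⁻⁴ / 7.54×10⁻³ = 8.60×10⁻¹³ F.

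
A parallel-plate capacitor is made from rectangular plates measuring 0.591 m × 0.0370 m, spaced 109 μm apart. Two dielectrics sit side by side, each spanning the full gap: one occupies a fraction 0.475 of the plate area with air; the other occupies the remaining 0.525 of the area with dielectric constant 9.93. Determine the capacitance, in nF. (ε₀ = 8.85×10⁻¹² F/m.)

10.1 nF

A = 0.591 × 0.0370 m² = 2.19×10⁻² m².
Side-by-side slabs ⇒ two capacitors in parallel, each spanning the full gap.
C₁ = κ₁ε₀A₁/d = 1.00 × 8.85×10⁻¹² × 1.04×10⁻² / 1.09×10⁻⁴ = 8.43×10⁻¹⁰ F.
C₂ = κ₂ε₀A₂/d = 9.93 × 8.85×10⁻¹² × 1.15×10⁻² / 1.09×10⁻⁴ = 9.26×10⁻⁹ F.
C = C₁ + C₂ = 1.01×10⁻⁸ F.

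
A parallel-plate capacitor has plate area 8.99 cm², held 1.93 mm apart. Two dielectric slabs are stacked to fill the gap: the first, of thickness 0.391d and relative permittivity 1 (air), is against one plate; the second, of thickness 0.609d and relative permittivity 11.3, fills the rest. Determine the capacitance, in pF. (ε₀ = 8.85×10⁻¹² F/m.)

A = 8.99 cm² = 8.99×10⁻⁴ m².
Stacked slabs ⇒ two capacitors in series, each with the full plate area.
C₁ = κ₁ε₀A/d₁ = 1.00 × 8.85×10⁻¹² × 8.99×10⁻⁴ / 7.55×10⁻⁴ = 1.05×10⁻¹¹ F.
C₂ = κ₂ε₀A/d₂ = 11.3 × 8.85×10⁻¹² × 8.99×10⁻⁴ / 1.18×10⁻³ = 7.65×10⁻¹¹ F.
C = (1/C₁ + 1/C₂)⁻¹ = 9.27×10⁻¹² F.

9.27 pF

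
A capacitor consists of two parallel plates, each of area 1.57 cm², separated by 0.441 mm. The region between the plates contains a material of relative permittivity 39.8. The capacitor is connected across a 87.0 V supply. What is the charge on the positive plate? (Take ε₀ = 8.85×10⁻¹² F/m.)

A = 1.57 cm² = 1.57×10⁻⁴ m².
C = κε₀A/d = 39.8 × 8.85×10⁻¹² × 1.57×10⁻⁴ / 4.41×10⁻⁴ = 1.25×10⁻¹⁰ F.
Q = CV = 1.25×10⁻¹⁰ × 87.0 = 1.09×10⁻⁸ C.

Q ≈ 10.9 nC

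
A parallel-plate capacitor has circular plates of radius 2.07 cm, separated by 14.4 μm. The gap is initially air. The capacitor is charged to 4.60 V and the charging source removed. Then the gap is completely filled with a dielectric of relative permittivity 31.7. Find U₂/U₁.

Isolated ⇒ Q is held fixed.
C₂ = 31.7 C₁ and U = Q²/(2C), so U₂/U₁ = C₁/C₂ = 0.0315.

U₂/U₁ ≈ 0.0315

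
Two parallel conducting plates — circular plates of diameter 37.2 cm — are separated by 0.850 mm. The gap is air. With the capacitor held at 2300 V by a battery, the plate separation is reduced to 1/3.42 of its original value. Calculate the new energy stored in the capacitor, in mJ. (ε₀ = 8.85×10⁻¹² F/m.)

10.2 mJ

A = π(37.2/2 cm)² = 0.109 m².
Initially C₁ = ε₀A/d = 8.85×10⁻¹² × 0.109 / 8.50×10⁻⁴ = 1.13×10⁻⁹ F.
U₁ = 2.99×10⁻³ J.
Battery connected ⇒ V is held fixed. C₂ = 3.42 C₁ and U = ½CV², so U₂/U₁ = C₂/C₁ = 3.42.
U₂ = 3.42 × 2.99×10⁻³ = 1.02×10⁻² J.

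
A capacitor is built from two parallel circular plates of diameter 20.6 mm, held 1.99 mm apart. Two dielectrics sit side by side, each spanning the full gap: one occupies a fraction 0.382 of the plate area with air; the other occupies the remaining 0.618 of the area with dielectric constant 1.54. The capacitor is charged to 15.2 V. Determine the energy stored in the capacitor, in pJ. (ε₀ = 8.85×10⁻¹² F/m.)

A = π(20.6/2 mm)² = 3.33×10⁻⁴ m².
Side-by-side slabs ⇒ two capacitors in parallel, each spanning the full gap.
C₁ = κ₁ε₀A₁/d = 1.00 × 8.85×10⁻¹² × 1.27×10⁻⁴ / 1.99×10⁻³ = 5.66×10⁻¹³ F.
C₂ = κ₂ε₀A₂/d = 1.54 × 8.85×10⁻¹² × 2.06×10⁻⁴ / 1.99×10⁻³ = 1.41×10⁻¹² F.
C = C₁ + C₂ = 1.98×10⁻¹² F.
U = ½CV² = ½ × 1.98×10⁻¹² × (15.2)² = 2.28×10⁻¹⁰ J.

U ≈ 228 pJ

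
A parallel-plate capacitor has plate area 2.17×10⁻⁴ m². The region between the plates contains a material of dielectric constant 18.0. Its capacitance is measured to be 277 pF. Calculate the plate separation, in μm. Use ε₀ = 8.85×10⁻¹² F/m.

d = κε₀A/C = 18.0 × 8.85×10⁻¹² × 2.17×10⁻⁴ / 2.77×10⁻¹⁰ = 1.25×10⁻⁴ m.

d ≈ 125 μm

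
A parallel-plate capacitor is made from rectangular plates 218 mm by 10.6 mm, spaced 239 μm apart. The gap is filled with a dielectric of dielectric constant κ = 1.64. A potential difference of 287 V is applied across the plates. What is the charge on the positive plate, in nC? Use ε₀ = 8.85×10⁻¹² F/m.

A = 218 × 10.6 mm² = 2.31×10⁻³ m².
C = κε₀A/d = 1.64 × 8.85×10⁻¹² × 2.31×10⁻³ / 2.39×10⁻⁴ = 1.40×10⁻¹⁰ F.
Q = CV = 1.40×10⁻¹⁰ × 287 = 4.03×10⁻⁸ C.

Q ≈ 40.3 nC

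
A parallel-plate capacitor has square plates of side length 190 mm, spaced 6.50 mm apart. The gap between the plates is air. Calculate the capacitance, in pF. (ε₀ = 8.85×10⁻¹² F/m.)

A = (190 mm)² = 3.61×10⁻² m².
C = ε₀A/d = 8.85×10⁻¹² × 3.61×10⁻² / 6.50×10⁻³ = 4.92×10⁻¹¹ F.

49.2 pF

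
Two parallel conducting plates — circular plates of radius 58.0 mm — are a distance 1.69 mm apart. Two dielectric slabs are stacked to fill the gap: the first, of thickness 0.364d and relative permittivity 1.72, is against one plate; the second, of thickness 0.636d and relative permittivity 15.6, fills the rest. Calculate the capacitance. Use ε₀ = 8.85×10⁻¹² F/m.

C ≈ 219 pF

A = π(58.0 mm)² = 1.06×10⁻² m².
Stacked slabs ⇒ two capacitors in series, each with the full plate area.
C₁ = κ₁ε₀A/d₁ = 1.72 × 8.85×10⁻¹² × 1.06×10⁻² / 6.15×10⁻⁴ = 2.62×10⁻¹⁰ F.
C₂ = κ₂ε₀A/d₂ = 15.6 × 8.85×10⁻¹² × 1.06×10⁻² / 1.07×10⁻³ = 1.36×10⁻⁹ F.
C = (1/C₁ + 1/C₂)⁻¹ = 2.19×10⁻¹⁰ F.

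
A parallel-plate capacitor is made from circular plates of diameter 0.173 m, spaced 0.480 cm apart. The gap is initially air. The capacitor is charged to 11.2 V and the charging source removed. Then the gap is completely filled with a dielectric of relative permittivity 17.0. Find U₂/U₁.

U₂/U₁ ≈ 0.0588

Isolated ⇒ Q is held fixed.
C₂ = 17.0 C₁ and U = Q²/(2C), so U₂/U₁ = C₁/C₂ = 0.0588.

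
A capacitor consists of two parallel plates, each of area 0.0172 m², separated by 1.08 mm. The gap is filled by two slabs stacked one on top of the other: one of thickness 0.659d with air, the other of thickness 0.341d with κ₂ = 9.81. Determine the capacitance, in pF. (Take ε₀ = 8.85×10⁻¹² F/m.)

203 pF

Stacked slabs ⇒ two capacitors in series, each with the full plate area.
C₁ = κ₁ε₀A/d₁ = 1.00 × 8.85×10⁻¹² × 1.72×10⁻² / 7.12×10⁻⁴ = 2.14×10⁻¹⁰ F.
C₂ = κ₂ε₀A/d₂ = 9.81 × 8.85×10⁻¹² × 1.72×10⁻² / 3.68×10⁻⁴ = 4.05×10⁻⁹ F.
C = (1/C₁ + 1/C₂)⁻¹ = 2.03×10⁻¹⁰ F.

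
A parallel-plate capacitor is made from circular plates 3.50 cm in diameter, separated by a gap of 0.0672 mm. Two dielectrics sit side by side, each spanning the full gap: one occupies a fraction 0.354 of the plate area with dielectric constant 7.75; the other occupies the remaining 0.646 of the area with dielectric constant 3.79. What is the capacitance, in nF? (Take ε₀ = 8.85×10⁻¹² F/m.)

C ≈ 0.658 nF

A = π(3.50/2 cm)² = 9.62×10⁻⁴ m².
Side-by-side slabs ⇒ two capacitors in parallel, each spanning the full gap.
C₁ = κ₁ε₀A₁/d = 7.75 × 8.85×10⁻¹² × 3.41×10⁻⁴ / 6.72×10⁻⁵ = 3.48×10⁻¹⁰ F.
C₂ = κ₂ε₀A₂/d = 3.79 × 8.85×10⁻¹² × 6.22×10⁻⁴ / 6.72×10⁻⁵ = 3.10×10⁻¹⁰ F.
C = C₁ + C₂ = 6.58×10⁻¹⁰ F.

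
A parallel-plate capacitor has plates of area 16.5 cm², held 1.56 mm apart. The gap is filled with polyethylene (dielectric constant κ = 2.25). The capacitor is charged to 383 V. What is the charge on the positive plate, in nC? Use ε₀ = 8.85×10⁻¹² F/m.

8.07 nC

A = 16.5 cm² = 1.65×10⁻³ m².
C = κε₀A/d = 2.25 × 8.85×10⁻¹² × 1.65×10⁻³ / 1.56×10⁻³ = 2.11×10⁻¹¹ F.
Q = CV = 2.11×10⁻¹¹ × 383 = 8.07×10⁻⁹ C.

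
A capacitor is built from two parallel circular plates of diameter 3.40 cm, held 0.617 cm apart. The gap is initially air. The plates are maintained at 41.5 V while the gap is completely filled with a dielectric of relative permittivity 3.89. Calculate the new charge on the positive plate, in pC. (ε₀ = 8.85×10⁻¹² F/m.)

Q ≈ 210 pC

A = π(3.40/2 cm)² = 9.08×10⁻⁴ m².
Initially C₁ = ε₀A/d = 8.85×10⁻¹² × 9.08×10⁻⁴ / 6.17×10⁻³ = 1.30×10⁻¹² F.
Q₁ = 5.40×10⁻¹¹ C.
Battery connected ⇒ V is held fixed. C₂ = 3.89 C₁ and Q = CV, so Q₂/Q₁ = C₂/C₁ = 3.89.
Q₂ = 3.89 × 5.40×10⁻¹¹ = 2.10×10⁻¹⁰ C.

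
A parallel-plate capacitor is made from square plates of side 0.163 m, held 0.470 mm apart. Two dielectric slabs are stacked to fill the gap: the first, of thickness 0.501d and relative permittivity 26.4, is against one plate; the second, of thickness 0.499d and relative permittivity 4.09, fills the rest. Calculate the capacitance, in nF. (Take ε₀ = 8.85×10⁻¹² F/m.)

3.55 nF

A = (0.163 m)² = 2.66×10⁻² m².
Stacked slabs ⇒ two capacitors in series, each with the full plate area.
C₁ = κ₁ε₀A/d₁ = 26.4 × 8.85×10⁻¹² × 2.66×10⁻² / 2.35×10⁻⁴ = 2.64×10⁻⁸ F.
C₂ = κ₂ε₀A/d₂ = 4.09 × 8.85×10⁻¹² × 2.66×10⁻² / 2.35×10⁻⁴ = 4.10×10⁻⁹ F.
C = (1/C₁ + 1/C₂)⁻¹ = 3.55×10⁻⁹ F.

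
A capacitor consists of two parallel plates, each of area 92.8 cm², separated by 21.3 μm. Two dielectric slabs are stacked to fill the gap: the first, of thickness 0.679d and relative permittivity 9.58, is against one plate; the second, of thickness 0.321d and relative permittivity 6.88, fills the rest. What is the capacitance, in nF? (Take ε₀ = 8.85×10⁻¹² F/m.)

32.8 nF

A = 92.8 cm² = 9.28×10⁻³ m².
Stacked slabs ⇒ two capacitors in series, each with the full plate area.
C₁ = κ₁ε₀A/d₁ = 9.58 × 8.85×10⁻¹² × 9.28×10⁻³ / 1.45×10⁻⁵ = 5.44×10⁻⁸ F.
C₂ = κ₂ε₀A/d₂ = 6.88 × 8.85×10⁻¹² × 9.28×10⁻³ / 6.84×10⁻⁶ = 8.26×10⁻⁸ F.
C = (1/C₁ + 1/C₂)⁻¹ = 3.28×10⁻⁸ F.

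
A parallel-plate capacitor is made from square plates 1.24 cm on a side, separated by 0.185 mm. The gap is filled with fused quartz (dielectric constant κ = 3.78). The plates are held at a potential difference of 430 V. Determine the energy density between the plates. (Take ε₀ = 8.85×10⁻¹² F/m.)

E = V/d = 430 / 1.85×10⁻⁴ = 2.32×10⁶ V/m.
u = ½κε₀E² = ½ × 3.78 × 8.85×10⁻¹² × (2.32×10⁶)² = 90.4 J/m³.

u ≈ 90.4 J/m³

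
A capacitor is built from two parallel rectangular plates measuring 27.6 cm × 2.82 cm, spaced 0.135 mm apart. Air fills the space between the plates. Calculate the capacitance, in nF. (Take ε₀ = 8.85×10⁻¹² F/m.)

A = 27.6 × 2.82 cm² = 7.78×10⁻³ m².
C = ε₀A/d = 8.85×10⁻¹² × 7.78×10⁻³ / 1.35×10⁻⁴ = 5.10×10⁻¹⁰ F.

C ≈ 0.510 nF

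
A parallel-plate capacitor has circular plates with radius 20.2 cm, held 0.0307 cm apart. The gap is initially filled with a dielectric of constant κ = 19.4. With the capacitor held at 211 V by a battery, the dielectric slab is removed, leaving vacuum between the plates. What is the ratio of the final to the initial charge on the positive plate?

Battery connected ⇒ V is held fixed.
C₂ = 0.0515 C₁ and Q = CV, so Q₂/Q₁ = C₂/C₁ = 0.0515.

Q₂/Q₁ ≈ 0.0515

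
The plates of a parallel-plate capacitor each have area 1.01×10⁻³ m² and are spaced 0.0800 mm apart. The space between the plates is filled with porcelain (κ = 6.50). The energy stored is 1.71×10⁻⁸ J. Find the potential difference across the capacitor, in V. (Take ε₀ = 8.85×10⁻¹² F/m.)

C = κε₀A/d = 6.50 × 8.85×10⁻¹² × 1.01×10⁻³ / 8.00×10⁻⁵ = 7.26×10⁻¹⁰ F.
V = √(2U/C) = √(2 × 1.71×10⁻⁸ / 7.26×10⁻¹⁰) = 6.86 V.

V ≈ 6.86 V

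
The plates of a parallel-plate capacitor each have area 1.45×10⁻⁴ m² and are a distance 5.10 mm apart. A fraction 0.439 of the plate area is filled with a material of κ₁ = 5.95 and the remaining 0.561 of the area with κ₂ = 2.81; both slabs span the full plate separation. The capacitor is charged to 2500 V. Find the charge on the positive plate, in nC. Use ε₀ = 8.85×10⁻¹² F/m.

Side-by-side slabs ⇒ two capacitors in parallel, each spanning the full gap.
C₁ = κ₁ε₀A₁/d = 5.95 × 8.85×10⁻¹² × 6.37×10⁻⁵ / 5.10×10⁻³ = 6.57×10⁻¹³ F.
C₂ = κ₂ε₀A₂/d = 2.81 × 8.85×10⁻¹² × 8.13×10⁻⁵ / 5.10×10⁻³ = 3.97×10⁻¹³ F.
C = C₁ + C₂ = 1.05×10⁻¹² F.
Q = CV = 1.05×10⁻¹² × 2500 = 2.63×10⁻⁹ C.

Q ≈ 2.63 nC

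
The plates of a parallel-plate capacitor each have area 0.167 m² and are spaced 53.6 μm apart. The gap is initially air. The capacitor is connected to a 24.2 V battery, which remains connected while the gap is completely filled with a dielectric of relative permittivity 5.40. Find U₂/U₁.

Battery connected ⇒ V is held fixed.
C₂ = 5.40 C₁ and U = ½CV², so U₂/U₁ = C₂/C₁ = 5.40.

5.40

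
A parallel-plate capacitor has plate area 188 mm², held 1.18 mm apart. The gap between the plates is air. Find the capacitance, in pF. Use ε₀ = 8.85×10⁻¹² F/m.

C ≈ 1.41 pF

A = 188 mm² = 1.88×10⁻⁴ m².
C = ε₀A/d = 8.85×10⁻¹² × 1.88×10⁻⁴ / 1.18×10⁻³ = 1.41×10⁻¹² F.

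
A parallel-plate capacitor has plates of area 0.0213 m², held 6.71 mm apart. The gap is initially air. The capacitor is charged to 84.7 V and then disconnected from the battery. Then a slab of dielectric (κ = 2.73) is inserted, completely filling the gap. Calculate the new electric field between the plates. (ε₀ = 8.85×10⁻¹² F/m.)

Initially C₁ = ε₀A/d = 8.85×10⁻¹² × 2.13×10⁻² / 6.71×10⁻³ = 2.81×10⁻¹¹ F.
E₁ = 1.26×10⁴ V/m.
Isolated ⇒ Q is held fixed. V₂ = Q/C₂ = V₁/2.73; E = V/d, so E₂/E₁ = (V₂/V₁)(d₁/d₂) = 0.366.
E₂ = 0.366 × 1.26×10⁴ = 4.62×10³ V/m.

E ≈ 4.62 kV/m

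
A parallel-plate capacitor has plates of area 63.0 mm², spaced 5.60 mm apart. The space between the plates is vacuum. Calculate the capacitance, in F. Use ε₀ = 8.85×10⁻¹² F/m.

A = 63.0 mm² = 6.30×10⁻⁵ m².
C = ε₀A/d = 8.85×10⁻¹² × 6.30×10⁻⁵ / 5.60×10⁻³ = 9.96×10⁻¹⁴ F.

9.96×10⁻¹⁴ F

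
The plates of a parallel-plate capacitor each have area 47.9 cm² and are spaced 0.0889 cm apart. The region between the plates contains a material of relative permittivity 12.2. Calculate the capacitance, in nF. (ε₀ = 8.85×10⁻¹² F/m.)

A = 47.9 cm² = 4.79×10⁻³ m².
C = κε₀A/d = 12.2 × 8.85×10⁻¹² × 4.79×10⁻³ / 8.89×10⁻⁴ = 5.82×10⁻¹⁰ F.

0.582 nF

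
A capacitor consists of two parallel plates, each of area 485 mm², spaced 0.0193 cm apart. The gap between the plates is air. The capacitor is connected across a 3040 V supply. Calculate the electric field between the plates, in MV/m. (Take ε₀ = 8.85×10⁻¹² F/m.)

E = V/d = 3040 / 1.93×10⁻⁴ = 1.58×10⁷ V/m.

E ≈ 15.8 MV/m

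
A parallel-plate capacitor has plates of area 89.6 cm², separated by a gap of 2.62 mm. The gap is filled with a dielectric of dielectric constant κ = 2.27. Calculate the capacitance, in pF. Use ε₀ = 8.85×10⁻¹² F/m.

C ≈ 68.7 pF

A = 89.6 cm² = 8.96×10⁻³ m².
C = κε₀A/d = 2.27 × 8.85×10⁻¹² × 8.96×10⁻³ / 2.62×10⁻³ = 6.87×10⁻¹¹ F.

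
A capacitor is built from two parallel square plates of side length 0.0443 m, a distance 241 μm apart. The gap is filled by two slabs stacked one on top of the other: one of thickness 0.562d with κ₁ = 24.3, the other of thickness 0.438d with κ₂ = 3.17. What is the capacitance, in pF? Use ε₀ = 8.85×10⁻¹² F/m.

447 pF

A = (0.0443 m)² = 1.96×10⁻³ m².
Stacked slabs ⇒ two capacitors in series, each with the full plate area.
C₁ = κ₁ε₀A/d₁ = 24.3 × 8.85×10⁻¹² × 1.96×10⁻³ / 1.35×10⁻⁴ = 3.12×10⁻⁹ F.
C₂ = κ₂ε₀A/d₂ = 3.17 × 8.85×10⁻¹² × 1.96×10⁻³ / 1.06×10⁻⁴ = 5.22×10⁻¹⁰ F.
C = (1/C₁ + 1/C₂)⁻¹ = 4.47×10⁻¹⁰ F.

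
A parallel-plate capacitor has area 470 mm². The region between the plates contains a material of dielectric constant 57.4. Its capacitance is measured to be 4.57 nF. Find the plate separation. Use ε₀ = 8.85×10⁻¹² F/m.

A = 470 mm² = 4.70×10⁻⁴ m².
d = κε₀A/C = 57.4 × 8.85×10⁻¹² × 4.70×10⁻⁴ / 4.57×10⁻⁹ = 5.22×10⁻⁵ m.

52.2 μm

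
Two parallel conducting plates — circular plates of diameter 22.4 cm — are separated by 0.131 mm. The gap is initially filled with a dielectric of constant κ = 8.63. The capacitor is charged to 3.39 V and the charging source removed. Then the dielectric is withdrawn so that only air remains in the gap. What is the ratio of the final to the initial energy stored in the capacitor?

Isolated ⇒ Q is held fixed.
C₂ = 0.116 C₁ and U = Q²/(2C), so U₂/U₁ = C₁/C₂ = 8.63.

U₂/U₁ ≈ 8.63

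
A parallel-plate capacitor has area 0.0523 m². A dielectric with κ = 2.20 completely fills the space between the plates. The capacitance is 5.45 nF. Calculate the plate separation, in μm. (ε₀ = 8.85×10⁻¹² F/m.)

d = κε₀A/C = 2.20 × 8.85×10⁻¹² × 5.23×10⁻² / 5.45×10⁻⁹ = 1.87×10⁻⁴ m.

d ≈ 187 μm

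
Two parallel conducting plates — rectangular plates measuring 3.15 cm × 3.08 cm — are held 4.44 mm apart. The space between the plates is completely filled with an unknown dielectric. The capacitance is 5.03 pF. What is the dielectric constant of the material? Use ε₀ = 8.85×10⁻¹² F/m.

2.60

A = 3.15 × 3.08 cm² = 9.70×10⁻⁴ m².
κ = Cd/(ε₀A) = 5.03×10⁻¹² × 4.44×10⁻³ / (8.85×10⁻¹² × 9.70×10⁻⁴) = 2.60.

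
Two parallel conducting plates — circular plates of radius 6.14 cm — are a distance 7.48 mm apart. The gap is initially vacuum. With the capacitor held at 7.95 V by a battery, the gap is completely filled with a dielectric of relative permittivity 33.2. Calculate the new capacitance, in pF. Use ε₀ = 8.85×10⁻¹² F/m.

C ≈ 465 pF

A = π(6.14 cm)² = 1.18×10⁻² m².
Initially C₁ = ε₀A/d = 8.85×10⁻¹² × 1.18×10⁻² / 7.48×10⁻³ = 1.40×10⁻¹¹ F.
C = κε₀A/d scales with κ, so C₂/C₁ = κ = 33.2.
C₂ = 33.2 × 1.40×10⁻¹¹ = 4.65×10⁻¹⁰ F.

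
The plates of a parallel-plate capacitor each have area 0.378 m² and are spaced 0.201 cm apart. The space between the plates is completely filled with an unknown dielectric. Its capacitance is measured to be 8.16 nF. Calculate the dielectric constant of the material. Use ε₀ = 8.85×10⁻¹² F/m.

κ = Cd/(ε₀A) = 8.16×10⁻⁹ × 2.01×10⁻³ / (8.85×10⁻¹² × 0.378) = 4.90.

κ ≈ 4.90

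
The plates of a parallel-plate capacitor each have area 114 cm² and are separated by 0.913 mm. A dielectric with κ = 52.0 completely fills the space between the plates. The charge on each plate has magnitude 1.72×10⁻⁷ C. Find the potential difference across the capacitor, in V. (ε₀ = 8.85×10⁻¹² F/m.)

A = 114 cm² = 1.14×10⁻² m².
C = κε₀A/d = 52.0 × 8.85×10⁻¹² × 1.14×10⁻² / 9.13×10⁻⁴ = 5.75×10⁻⁹ F.
V = Q/C = 1.72×10⁻⁷ / 5.75×10⁻⁹ = 29.9 V.

V ≈ 29.9 V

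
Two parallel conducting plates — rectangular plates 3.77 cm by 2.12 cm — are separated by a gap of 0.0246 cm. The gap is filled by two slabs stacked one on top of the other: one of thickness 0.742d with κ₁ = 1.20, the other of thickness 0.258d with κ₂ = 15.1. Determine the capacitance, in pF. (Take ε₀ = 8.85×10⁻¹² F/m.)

A = 3.77 × 2.12 cm² = 7.99×10⁻⁴ m².
Stacked slabs ⇒ two capacitors in series, each with the full plate area.
C₁ = κ₁ε₀A/d₁ = 1.20 × 8.85×10⁻¹² × 7.99×10⁻⁴ / 1.83×10⁻⁴ = 4.65×10⁻¹¹ F.
C₂ = κ₂ε₀A/d₂ = 15.1 × 8.85×10⁻¹² × 7.99×10⁻⁴ / 6.35×10⁻⁵ = 1.68×10⁻⁹ F.
C = (1/C₁ + 1/C₂)⁻¹ = 4.53×10⁻¹¹ F.

C ≈ 45.3 pF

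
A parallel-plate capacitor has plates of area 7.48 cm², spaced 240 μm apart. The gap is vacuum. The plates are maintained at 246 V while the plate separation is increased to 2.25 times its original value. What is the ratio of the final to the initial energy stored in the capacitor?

U₂/U₁ ≈ 0.444

Battery connected ⇒ V is held fixed.
C₂ = 0.444 C₁ and U = ½CV², so U₂/U₁ = C₂/C₁ = 0.444.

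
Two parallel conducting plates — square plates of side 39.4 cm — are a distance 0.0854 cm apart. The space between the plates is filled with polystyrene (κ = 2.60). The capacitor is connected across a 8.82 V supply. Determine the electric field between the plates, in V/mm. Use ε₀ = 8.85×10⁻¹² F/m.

E = V/d = 8.82 / 8.54×10⁻⁴ = 1.03×10⁴ V/m.

E ≈ 10.3 V/mm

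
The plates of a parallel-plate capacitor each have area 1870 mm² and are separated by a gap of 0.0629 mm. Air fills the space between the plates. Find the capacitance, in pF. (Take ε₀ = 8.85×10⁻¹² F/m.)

A = 1870 mm² = 1.87×10⁻³ m².
C = ε₀A/d = 8.85×10⁻¹² × 1.87×10⁻³ / 6.29×10⁻⁵ = 2.63×10⁻¹⁰ F.

C ≈ 263 pF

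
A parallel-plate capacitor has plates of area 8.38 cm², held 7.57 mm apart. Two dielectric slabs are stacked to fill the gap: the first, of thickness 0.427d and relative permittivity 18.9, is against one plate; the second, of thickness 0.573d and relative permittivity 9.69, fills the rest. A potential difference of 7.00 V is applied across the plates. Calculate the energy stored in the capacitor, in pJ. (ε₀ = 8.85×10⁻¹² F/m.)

A = 8.38 cm² = 8.38×10⁻⁴ m².
Stacked slabs ⇒ two capacitors in series, each with the full plate area.
C₁ = κ₁ε₀A/d₁ = 18.9 × 8.85×10⁻¹² × 8.38×10⁻⁴ / 3.23×10⁻³ = 4.34×10⁻¹¹ F.
C₂ = κ₂ε₀A/d₂ = 9.69 × 8.85×10⁻¹² × 8.38×10⁻⁴ / 4.34×10⁻³ = 1.66×10⁻¹¹ F.
C = (1/C₁ + 1/C₂)⁻¹ = 1.20×10⁻¹¹ F.
U = ½CV² = ½ × 1.20×10⁻¹¹ × (7.00)² = 2.94×10⁻¹⁰ J.

294 pJ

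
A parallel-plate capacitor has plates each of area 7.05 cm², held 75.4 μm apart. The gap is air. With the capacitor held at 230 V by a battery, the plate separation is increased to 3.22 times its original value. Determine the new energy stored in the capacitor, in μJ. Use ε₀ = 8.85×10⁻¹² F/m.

A = 7.05 cm² = 7.05×10⁻⁴ m².
Initially C₁ = ε₀A/d = 8.85×10⁻¹² × 7.05×10⁻⁴ / 7.54×10⁻⁵ = 8.27×10⁻¹¹ F.
U₁ = 2.19×10⁻⁶ J.
Battery connected ⇒ V is held fixed. C₂ = 0.311 C₁ and U = ½CV², so U₂/U₁ = C₂/C₁ = 0.311.
U₂ = 0.311 × 2.19×10⁻⁶ = 6.80×10⁻⁷ J.

0.680 μJ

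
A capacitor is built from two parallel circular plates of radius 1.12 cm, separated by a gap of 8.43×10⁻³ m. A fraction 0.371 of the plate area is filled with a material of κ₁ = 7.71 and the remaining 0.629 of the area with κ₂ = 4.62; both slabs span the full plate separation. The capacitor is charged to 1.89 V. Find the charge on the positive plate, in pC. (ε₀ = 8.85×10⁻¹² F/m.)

Q ≈ 4.51 pC

A = π(1.12 cm)² = 3.94×10⁻⁴ m².
Side-by-side slabs ⇒ two capacitors in parallel, each spanning the full gap.
C₁ = κ₁ε₀A₁/d = 7.71 × 8.85×10⁻¹² × 1.46×10⁻⁴ / 8.43×10⁻³ = 1.18×10⁻¹² F.
C₂ = κ₂ε₀A₂/d = 4.62 × 8.85×10⁻¹² × 2.48×10⁻⁴ / 8.43×10⁻³ = 1.20×10⁻¹² F.
C = C₁ + C₂ = 2.39×10⁻¹² F.
Q = CV = 2.39×10⁻¹² × 1.89 = 4.51×10⁻¹² C.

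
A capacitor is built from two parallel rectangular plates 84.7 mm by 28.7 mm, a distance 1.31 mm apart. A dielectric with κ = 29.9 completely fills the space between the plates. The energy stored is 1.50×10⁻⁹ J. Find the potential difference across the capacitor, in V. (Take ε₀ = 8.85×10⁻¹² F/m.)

A = 84.7 × 28.7 mm² = 2.43×10⁻³ m².
C = κε₀A/d = 29.9 × 8.85×10⁻¹² × 2.43×10⁻³ / 1.31×10⁻³ = 4.91×10⁻¹⁰ F.
V = √(2U/C) = √(2 × 1.50×10⁻⁹ / 4.91×10⁻¹⁰) = 2.47 V.

V ≈ 2.47 V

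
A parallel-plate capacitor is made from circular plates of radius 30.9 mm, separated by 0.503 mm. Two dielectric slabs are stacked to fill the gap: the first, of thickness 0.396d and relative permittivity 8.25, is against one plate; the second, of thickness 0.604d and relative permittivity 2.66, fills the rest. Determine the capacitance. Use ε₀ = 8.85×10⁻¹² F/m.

A = π(30.9 mm)² = 3.00×10⁻³ m².
Stacked slabs ⇒ two capacitors in series, each with the full plate area.
C₁ = κ₁ε₀A/d₁ = 8.25 × 8.85×10⁻¹² × 3.00×10⁻³ / 1.99×10⁻⁴ = 1.10×10⁻⁹ F.
C₂ = κ₂ε₀A/d₂ = 2.66 × 8.85×10⁻¹² × 3.00×10⁻³ / 3.04×10⁻⁴ = 2.32×10⁻¹⁰ F.
C = (1/C₁ + 1/C₂)⁻¹ = 1.92×10⁻¹⁰ F.

C ≈ 192 pF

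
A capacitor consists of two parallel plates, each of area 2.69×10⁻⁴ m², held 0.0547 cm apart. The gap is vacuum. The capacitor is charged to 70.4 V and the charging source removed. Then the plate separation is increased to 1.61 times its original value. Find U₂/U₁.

Isolated ⇒ Q is held fixed.
C₂ = 0.621 C₁ and U = Q²/(2C), so U₂/U₁ = C₁/C₂ = 1.61.

U₂/U₁ ≈ 1.61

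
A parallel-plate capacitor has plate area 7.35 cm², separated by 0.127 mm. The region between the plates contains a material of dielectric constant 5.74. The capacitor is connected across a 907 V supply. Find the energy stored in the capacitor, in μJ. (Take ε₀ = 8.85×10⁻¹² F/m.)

A = 7.35 cm² = 7.35×10⁻⁴ m².
C = κε₀A/d = 5.74 × 8.85×10⁻¹² × 7.35×10⁻⁴ / 1.27×10⁻⁴ = 2.94×10⁻¹⁰ F.
U = ½CV² = ½ × 2.94×10⁻¹⁰ × (907)² = 1.21×10⁻⁴ J.

121 μJ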